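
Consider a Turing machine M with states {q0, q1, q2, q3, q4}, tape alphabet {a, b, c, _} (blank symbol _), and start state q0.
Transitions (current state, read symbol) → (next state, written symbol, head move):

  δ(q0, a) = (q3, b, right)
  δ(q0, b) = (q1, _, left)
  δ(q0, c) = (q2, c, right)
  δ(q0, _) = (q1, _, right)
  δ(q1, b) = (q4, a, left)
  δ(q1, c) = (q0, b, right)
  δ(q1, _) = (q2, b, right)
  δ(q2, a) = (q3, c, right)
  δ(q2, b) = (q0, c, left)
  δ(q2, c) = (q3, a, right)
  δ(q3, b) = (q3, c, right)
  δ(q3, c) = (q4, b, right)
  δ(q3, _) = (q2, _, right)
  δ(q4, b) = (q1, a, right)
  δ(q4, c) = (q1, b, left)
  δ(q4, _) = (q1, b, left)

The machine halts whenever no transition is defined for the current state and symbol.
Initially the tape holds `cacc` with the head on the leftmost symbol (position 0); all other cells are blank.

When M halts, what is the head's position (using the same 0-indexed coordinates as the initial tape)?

q0 | ___[c]acc   read c → write c, move right, go to q2
q2 | ___c[a]cc   read a → write c, move right, go to q3
q3 | ___cc[c]c   read c → write b, move right, go to q4
q4 | ___ccb[c]   read c → write b, move left, go to q1
q1 | ___cc[b]b   read b → write a, move left, go to q4
q4 | ___c[c]ab   read c → write b, move left, go to q1
q1 | ___[c]bab   read c → write b, move right, go to q0
q0 | ___b[b]ab   read b → write _, move left, go to q1
q1 | ___[b]_ab   read b → write a, move left, go to q4
q4 | __[_]a_ab   read _ → write b, move left, go to q1
q1 | _[_]ba_ab   read _ → write b, move right, go to q2
q2 | _b[b]a_ab   read b → write c, move left, go to q0
q0 | _[b]ca_ab   read b → write _, move left, go to q1
q1 | [_]_ca_ab   read _ → write b, move right, go to q2
q2 | b[_]ca_ab
At halt the head is at cell -2.

-2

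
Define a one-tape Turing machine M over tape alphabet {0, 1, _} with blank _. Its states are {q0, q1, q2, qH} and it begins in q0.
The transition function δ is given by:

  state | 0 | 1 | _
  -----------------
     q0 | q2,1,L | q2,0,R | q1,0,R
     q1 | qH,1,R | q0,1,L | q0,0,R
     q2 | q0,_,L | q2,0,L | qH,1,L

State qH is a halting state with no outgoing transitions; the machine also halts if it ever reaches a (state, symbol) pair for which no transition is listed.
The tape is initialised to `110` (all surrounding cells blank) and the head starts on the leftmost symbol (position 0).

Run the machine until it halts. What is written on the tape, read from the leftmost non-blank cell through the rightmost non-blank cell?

q0 | ___[1]10   read 1 → write 0, move R, go to q2
q2 | ___0[1]0   read 1 → write 0, move L, go to q2
q2 | ___[0]00   read 0 → write _, move L, go to q0
q0 | __[_]_00   read _ → write 0, move R, go to q1
q1 | __0[_]00   read _ → write 0, move R, go to q0
q0 | __00[0]0   read 0 → write 1, move L, go to q2
q2 | __0[0]10   read 0 → write _, move L, go to q0
q0 | __[0]_10   read 0 → write 1, move L, go to q2
q2 | _[_]1_10   read _ → write 1, move L, go to qH
qH | [_]11_10
The non-blank tape span at halt is 11_10.

11_10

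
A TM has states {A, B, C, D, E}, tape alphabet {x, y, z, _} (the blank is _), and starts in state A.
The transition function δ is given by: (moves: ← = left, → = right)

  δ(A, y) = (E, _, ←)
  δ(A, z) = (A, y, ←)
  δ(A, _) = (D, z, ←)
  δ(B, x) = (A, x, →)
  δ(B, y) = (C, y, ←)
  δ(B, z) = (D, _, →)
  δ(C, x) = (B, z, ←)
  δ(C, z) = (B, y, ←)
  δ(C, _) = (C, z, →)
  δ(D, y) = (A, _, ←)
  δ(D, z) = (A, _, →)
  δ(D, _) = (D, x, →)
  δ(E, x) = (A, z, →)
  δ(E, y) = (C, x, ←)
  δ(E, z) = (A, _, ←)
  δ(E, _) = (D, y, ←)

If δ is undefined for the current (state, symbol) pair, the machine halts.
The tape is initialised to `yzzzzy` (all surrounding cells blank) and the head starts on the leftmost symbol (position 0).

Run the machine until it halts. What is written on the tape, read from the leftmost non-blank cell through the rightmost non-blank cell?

x__zzzzy

state=A head=0 tape=__[y]zzzzy   (A,y)→(E,_,←)
state=E head=-1 tape=_[_]_zzzzy   (E,_)→(D,y,←)
state=D head=-2 tape=[_]y_zzzzy   (D,_)→(D,x,→)
state=D head=-1 tape=x[y]_zzzzy   (D,y)→(A,_,←)
state=A head=-2 tape=[x]__zzzzy
The non-blank tape span at halt is x__zzzzy.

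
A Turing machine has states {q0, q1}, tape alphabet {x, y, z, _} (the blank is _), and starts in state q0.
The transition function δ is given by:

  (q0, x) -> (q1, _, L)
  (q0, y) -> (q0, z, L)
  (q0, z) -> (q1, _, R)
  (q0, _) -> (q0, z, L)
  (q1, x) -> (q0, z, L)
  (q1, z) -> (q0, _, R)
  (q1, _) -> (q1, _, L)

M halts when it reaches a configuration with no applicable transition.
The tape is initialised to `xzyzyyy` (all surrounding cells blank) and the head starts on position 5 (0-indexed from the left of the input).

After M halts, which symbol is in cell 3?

_

state=q0 head=5 tape=xzyzy[y]y   (q0,y)→(q0,z,L)
state=q0 head=4 tape=xzyz[y]zy   (q0,y)→(q0,z,L)
state=q0 head=3 tape=xzy[z]zzy   (q0,z)→(q1,_,R)
state=q1 head=4 tape=xzy_[z]zy   (q1,z)→(q0,_,R)
state=q0 head=5 tape=xzy__[z]y   (q0,z)→(q1,_,R)
state=q1 head=6 tape=xzy___[y]
Cell 3 holds _ when M halts.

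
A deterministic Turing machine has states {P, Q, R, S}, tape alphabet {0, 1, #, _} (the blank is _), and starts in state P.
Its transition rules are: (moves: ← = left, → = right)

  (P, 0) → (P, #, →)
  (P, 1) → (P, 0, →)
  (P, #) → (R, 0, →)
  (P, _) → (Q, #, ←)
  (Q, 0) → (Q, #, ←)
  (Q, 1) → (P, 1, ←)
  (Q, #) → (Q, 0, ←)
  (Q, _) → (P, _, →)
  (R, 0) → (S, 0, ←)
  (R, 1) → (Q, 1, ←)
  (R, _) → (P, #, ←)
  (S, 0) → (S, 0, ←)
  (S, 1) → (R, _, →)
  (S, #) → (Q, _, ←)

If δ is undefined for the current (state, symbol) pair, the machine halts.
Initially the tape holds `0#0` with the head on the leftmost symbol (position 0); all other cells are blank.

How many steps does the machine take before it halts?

11

P | _[0]#0   read 0 → write #, move →, go to P
P | _#[#]0   read # → write 0, move →, go to R
R | _#0[0]   read 0 → write 0, move ←, go to S
S | _#[0]0   read 0 → write 0, move ←, go to S
S | _[#]00   read # → write _, move ←, go to Q
Q | [_]_00   read _ → write _, move →, go to P
P | _[_]00   read _ → write #, move ←, go to Q
Q | [_]#00   read _ → write _, move →, go to P
P | _[#]00   read # → write 0, move →, go to R
R | _0[0]0   read 0 → write 0, move ←, go to S
S | _[0]00   read 0 → write 0, move ←, go to S
S | [_]000
M halts after 11 transitions.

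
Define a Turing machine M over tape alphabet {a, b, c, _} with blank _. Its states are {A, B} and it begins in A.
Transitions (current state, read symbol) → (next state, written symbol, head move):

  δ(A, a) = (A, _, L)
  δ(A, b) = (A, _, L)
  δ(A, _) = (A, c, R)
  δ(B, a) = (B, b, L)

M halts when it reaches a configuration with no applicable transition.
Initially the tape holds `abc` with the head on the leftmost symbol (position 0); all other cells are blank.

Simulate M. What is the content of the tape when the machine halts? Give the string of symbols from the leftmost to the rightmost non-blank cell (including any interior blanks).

state=A head=0 tape=_[a]bc   (A,a)→(A,_,L)
state=A head=-1 tape=[_]_bc   (A,_)→(A,c,R)
state=A head=0 tape=c[_]bc   (A,_)→(A,c,R)
state=A head=1 tape=cc[b]c   (A,b)→(A,_,L)
state=A head=0 tape=c[c]_c
The non-blank tape span at halt is cc_c.

cc_c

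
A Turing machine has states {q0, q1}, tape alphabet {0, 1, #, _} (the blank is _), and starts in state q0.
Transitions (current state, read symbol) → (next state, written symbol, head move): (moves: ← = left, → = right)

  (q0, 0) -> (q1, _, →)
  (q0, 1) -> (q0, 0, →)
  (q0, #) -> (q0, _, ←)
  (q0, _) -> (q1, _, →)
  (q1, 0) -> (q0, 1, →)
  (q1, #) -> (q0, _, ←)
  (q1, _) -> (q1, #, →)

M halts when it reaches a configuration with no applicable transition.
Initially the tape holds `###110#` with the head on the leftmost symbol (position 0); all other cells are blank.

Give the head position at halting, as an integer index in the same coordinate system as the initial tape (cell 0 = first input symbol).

state=q0 head=0 tape=_[#]##110#   (q0,#)→(q0,_,←)
state=q0 head=-1 tape=[_]_##110#   (q0,_)→(q1,_,→)
state=q1 head=0 tape=_[_]##110#   (q1,_)→(q1,#,→)
state=q1 head=1 tape=_#[#]#110#   (q1,#)→(q0,_,←)
state=q0 head=0 tape=_[#]_#110#   (q0,#)→(q0,_,←)
state=q0 head=-1 tape=[_]__#110#   (q0,_)→(q1,_,→)
state=q1 head=0 tape=_[_]_#110#   (q1,_)→(q1,#,→)
state=q1 head=1 tape=_#[_]#110#   (q1,_)→(q1,#,→)
state=q1 head=2 tape=_##[#]110#   (q1,#)→(q0,_,←)
state=q0 head=1 tape=_#[#]_110#   (q0,#)→(q0,_,←)
state=q0 head=0 tape=_[#]__110#   (q0,#)→(q0,_,←)
state=q0 head=-1 tape=[_]___110#   (q0,_)→(q1,_,→)
state=q1 head=0 tape=_[_]__110#   (q1,_)→(q1,#,→)
state=q1 head=1 tape=_#[_]_110#   (q1,_)→(q1,#,→)
state=q1 head=2 tape=_##[_]110#   (q1,_)→(q1,#,→)
state=q1 head=3 tape=_###[1]10#
At halt the head is at cell 3.

3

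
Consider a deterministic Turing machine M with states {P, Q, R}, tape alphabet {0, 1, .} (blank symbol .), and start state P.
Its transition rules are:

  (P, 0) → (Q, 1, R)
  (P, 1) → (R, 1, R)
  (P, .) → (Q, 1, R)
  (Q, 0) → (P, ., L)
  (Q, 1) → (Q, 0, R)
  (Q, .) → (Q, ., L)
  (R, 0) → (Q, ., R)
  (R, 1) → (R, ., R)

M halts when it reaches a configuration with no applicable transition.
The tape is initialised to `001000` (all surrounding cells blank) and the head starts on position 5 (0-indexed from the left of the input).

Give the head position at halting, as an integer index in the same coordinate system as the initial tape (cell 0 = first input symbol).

3

P | 00100[0].   read 0 → write 1, move R, go to Q
Q | 001001[.]   read . → write ., move L, go to Q
Q | 00100[1].   read 1 → write 0, move R, go to Q
Q | 001000[.]   read . → write ., move L, go to Q
Q | 00100[0].   read 0 → write ., move L, go to P
P | 0010[0]..   read 0 → write 1, move R, go to Q
Q | 00101[.].   read . → write ., move L, go to Q
Q | 0010[1]..   read 1 → write 0, move R, go to Q
Q | 00100[.].   read . → write ., move L, go to Q
Q | 0010[0]..   read 0 → write ., move L, go to P
P | 001[0]...   read 0 → write 1, move R, go to Q
Q | 0011[.]..   read . → write ., move L, go to Q
Q | 001[1]...   read 1 → write 0, move R, go to Q
Q | 0010[.]..   read . → write ., move L, go to Q
Q | 001[0]...   read 0 → write ., move L, go to P
P | 00[1]....   read 1 → write 1, move R, go to R
R | 001[.]...
At halt the head is at cell 3.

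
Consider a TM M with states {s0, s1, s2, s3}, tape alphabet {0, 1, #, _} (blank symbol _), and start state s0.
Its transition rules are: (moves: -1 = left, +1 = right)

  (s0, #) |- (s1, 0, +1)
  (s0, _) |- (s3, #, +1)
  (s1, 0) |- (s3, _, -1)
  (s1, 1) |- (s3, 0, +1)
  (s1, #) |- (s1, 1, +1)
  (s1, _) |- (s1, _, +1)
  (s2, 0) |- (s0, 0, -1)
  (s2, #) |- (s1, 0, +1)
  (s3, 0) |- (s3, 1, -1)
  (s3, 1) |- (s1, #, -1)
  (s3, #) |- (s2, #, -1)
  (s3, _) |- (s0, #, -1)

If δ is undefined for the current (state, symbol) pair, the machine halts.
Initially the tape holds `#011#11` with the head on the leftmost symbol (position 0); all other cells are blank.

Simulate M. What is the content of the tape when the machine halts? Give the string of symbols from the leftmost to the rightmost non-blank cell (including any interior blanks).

010#11#11

state=s0 head=0 tape=__[#]011#11   (s0,#)→(s1,0,+1)
state=s1 head=1 tape=__0[0]11#11   (s1,0)→(s3,_,-1)
state=s3 head=0 tape=__[0]_11#11   (s3,0)→(s3,1,-1)
state=s3 head=-1 tape=_[_]1_11#11   (s3,_)→(s0,#,-1)
state=s0 head=-2 tape=[_]#1_11#11   (s0,_)→(s3,#,+1)
state=s3 head=-1 tape=#[#]1_11#11   (s3,#)→(s2,#,-1)
state=s2 head=-2 tape=[#]#1_11#11   (s2,#)→(s1,0,+1)
state=s1 head=-1 tape=0[#]1_11#11   (s1,#)→(s1,1,+1)
state=s1 head=0 tape=01[1]_11#11   (s1,1)→(s3,0,+1)
state=s3 head=1 tape=010[_]11#11   (s3,_)→(s0,#,-1)
state=s0 head=0 tape=01[0]#11#11
The non-blank tape span at halt is 010#11#11.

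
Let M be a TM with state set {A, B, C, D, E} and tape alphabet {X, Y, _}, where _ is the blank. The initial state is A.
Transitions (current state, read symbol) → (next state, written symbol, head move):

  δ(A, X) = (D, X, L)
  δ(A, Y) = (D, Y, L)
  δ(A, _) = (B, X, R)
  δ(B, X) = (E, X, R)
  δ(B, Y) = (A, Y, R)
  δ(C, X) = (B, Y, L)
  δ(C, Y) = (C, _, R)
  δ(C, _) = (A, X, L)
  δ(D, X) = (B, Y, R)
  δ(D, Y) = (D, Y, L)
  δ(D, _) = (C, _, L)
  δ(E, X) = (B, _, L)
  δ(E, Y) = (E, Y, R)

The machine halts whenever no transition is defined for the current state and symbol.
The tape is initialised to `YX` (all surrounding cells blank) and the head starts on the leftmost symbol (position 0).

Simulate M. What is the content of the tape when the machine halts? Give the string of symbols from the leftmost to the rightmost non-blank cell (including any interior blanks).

XX_YX

A | ___[Y]X   read Y → write Y, move L, go to D
D | __[_]YX   read _ → write _, move L, go to C
C | _[_]_YX   read _ → write X, move L, go to A
A | [_]X_YX   read _ → write X, move R, go to B
B | X[X]_YX   read X → write X, move R, go to E
E | XX[_]YX
The non-blank tape span at halt is XX_YX.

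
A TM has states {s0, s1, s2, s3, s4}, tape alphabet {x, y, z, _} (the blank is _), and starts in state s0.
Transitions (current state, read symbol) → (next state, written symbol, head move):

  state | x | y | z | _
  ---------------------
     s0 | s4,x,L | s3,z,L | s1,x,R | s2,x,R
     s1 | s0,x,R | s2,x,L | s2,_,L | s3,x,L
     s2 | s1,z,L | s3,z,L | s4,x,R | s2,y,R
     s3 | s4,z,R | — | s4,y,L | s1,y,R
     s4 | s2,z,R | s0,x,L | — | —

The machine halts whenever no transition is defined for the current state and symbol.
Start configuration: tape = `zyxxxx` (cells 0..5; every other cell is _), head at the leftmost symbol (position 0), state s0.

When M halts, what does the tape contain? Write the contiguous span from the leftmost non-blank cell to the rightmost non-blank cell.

yxx_z_zx

state=s0 head=0 tape=__[z]yxxxx   (s0,z)→(s1,x,R)
state=s1 head=1 tape=__x[y]xxxx   (s1,y)→(s2,x,L)
state=s2 head=0 tape=__[x]xxxxx   (s2,x)→(s1,z,L)
state=s1 head=-1 tape=_[_]zxxxxx   (s1,_)→(s3,x,L)
state=s3 head=-2 tape=[_]xzxxxxx   (s3,_)→(s1,y,R)
state=s1 head=-1 tape=y[x]zxxxxx   (s1,x)→(s0,x,R)
state=s0 head=0 tape=yx[z]xxxxx   (s0,z)→(s1,x,R)
state=s1 head=1 tape=yxx[x]xxxx   (s1,x)→(s0,x,R)
state=s0 head=2 tape=yxxx[x]xxx   (s0,x)→(s4,x,L)
state=s4 head=1 tape=yxx[x]xxxx   (s4,x)→(s2,z,R)
state=s2 head=2 tape=yxxz[x]xxx   (s2,x)→(s1,z,L)
state=s1 head=1 tape=yxx[z]zxxx   (s1,z)→(s2,_,L)
state=s2 head=0 tape=yx[x]_zxxx   (s2,x)→(s1,z,L)
state=s1 head=-1 tape=y[x]z_zxxx   (s1,x)→(s0,x,R)
state=s0 head=0 tape=yx[z]_zxxx   (s0,z)→(s1,x,R)
state=s1 head=1 tape=yxx[_]zxxx   (s1,_)→(s3,x,L)
state=s3 head=0 tape=yx[x]xzxxx   (s3,x)→(s4,z,R)
state=s4 head=1 tape=yxz[x]zxxx   (s4,x)→(s2,z,R)
state=s2 head=2 tape=yxzz[z]xxx   (s2,z)→(s4,x,R)
state=s4 head=3 tape=yxzzx[x]xx   (s4,x)→(s2,z,R)
state=s2 head=4 tape=yxzzxz[x]x   (s2,x)→(s1,z,L)
state=s1 head=3 tape=yxzzx[z]zx   (s1,z)→(s2,_,L)
state=s2 head=2 tape=yxzz[x]_zx   (s2,x)→(s1,z,L)
state=s1 head=1 tape=yxz[z]z_zx   (s1,z)→(s2,_,L)
state=s2 head=0 tape=yx[z]_z_zx   (s2,z)→(s4,x,R)
state=s4 head=1 tape=yxx[_]z_zx
The non-blank tape span at halt is yxx_z_zx.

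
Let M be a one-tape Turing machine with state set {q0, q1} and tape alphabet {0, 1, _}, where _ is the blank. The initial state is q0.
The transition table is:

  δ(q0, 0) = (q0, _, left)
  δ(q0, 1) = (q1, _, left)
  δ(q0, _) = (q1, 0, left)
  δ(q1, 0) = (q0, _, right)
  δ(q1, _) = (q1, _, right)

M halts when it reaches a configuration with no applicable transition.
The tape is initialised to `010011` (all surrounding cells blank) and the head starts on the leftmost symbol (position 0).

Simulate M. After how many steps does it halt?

21

state=q0 head=0 tape=__[0]10011   (q0,0)→(q0,_,left)
state=q0 head=-1 tape=_[_]_10011   (q0,_)→(q1,0,left)
state=q1 head=-2 tape=[_]0_10011   (q1,_)→(q1,_,right)
state=q1 head=-1 tape=_[0]_10011   (q1,0)→(q0,_,right)
state=q0 head=0 tape=__[_]10011   (q0,_)→(q1,0,left)
state=q1 head=-1 tape=_[_]010011   (q1,_)→(q1,_,right)
state=q1 head=0 tape=__[0]10011   (q1,0)→(q0,_,right)
state=q0 head=1 tape=___[1]0011   (q0,1)→(q1,_,left)
state=q1 head=0 tape=__[_]_0011   (q1,_)→(q1,_,right)
state=q1 head=1 tape=___[_]0011   (q1,_)→(q1,_,right)
state=q1 head=2 tape=____[0]011   (q1,0)→(q0,_,right)
state=q0 head=3 tape=_____[0]11   (q0,0)→(q0,_,left)
state=q0 head=2 tape=____[_]_11   (q0,_)→(q1,0,left)
state=q1 head=1 tape=___[_]0_11   (q1,_)→(q1,_,right)
state=q1 head=2 tape=____[0]_11   (q1,0)→(q0,_,right)
state=q0 head=3 tape=_____[_]11   (q0,_)→(q1,0,left)
state=q1 head=2 tape=____[_]011   (q1,_)→(q1,_,right)
state=q1 head=3 tape=_____[0]11   (q1,0)→(q0,_,right)
state=q0 head=4 tape=______[1]1   (q0,1)→(q1,_,left)
state=q1 head=3 tape=_____[_]_1   (q1,_)→(q1,_,right)
state=q1 head=4 tape=______[_]1   (q1,_)→(q1,_,right)
state=q1 head=5 tape=_______[1]
M halts after 21 transitions.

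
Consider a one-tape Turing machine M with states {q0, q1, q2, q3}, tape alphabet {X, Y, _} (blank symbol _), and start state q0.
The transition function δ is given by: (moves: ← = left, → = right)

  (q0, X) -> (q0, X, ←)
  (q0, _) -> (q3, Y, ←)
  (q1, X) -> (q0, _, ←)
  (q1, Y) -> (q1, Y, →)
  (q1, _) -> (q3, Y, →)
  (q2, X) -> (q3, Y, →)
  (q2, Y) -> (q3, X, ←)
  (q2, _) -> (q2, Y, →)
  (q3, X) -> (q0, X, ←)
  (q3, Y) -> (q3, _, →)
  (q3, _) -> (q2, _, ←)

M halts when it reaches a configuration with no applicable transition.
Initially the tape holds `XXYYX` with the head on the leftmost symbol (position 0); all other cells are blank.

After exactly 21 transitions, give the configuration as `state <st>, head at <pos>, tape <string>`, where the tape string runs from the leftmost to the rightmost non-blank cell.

state=q0 head=0 tape=____[X]XYYX   (q0,X)→(q0,X,←)
state=q0 head=-1 tape=___[_]XXYYX   (q0,_)→(q3,Y,←)
state=q3 head=-2 tape=__[_]YXXYYX   (q3,_)→(q2,_,←)
state=q2 head=-3 tape=_[_]_YXXYYX   (q2,_)→(q2,Y,→)
state=q2 head=-2 tape=_Y[_]YXXYYX   (q2,_)→(q2,Y,→)
state=q2 head=-1 tape=_YY[Y]XXYYX   (q2,Y)→(q3,X,←)
state=q3 head=-2 tape=_Y[Y]XXXYYX   (q3,Y)→(q3,_,→)
state=q3 head=-1 tape=_Y_[X]XXYYX   (q3,X)→(q0,X,←)
state=q0 head=-2 tape=_Y[_]XXXYYX   (q0,_)→(q3,Y,←)
state=q3 head=-3 tape=_[Y]YXXXYYX   (q3,Y)→(q3,_,→)
state=q3 head=-2 tape=__[Y]XXXYYX   (q3,Y)→(q3,_,→)
state=q3 head=-1 tape=___[X]XXYYX   (q3,X)→(q0,X,←)
state=q0 head=-2 tape=__[_]XXXYYX   (q0,_)→(q3,Y,←)
state=q3 head=-3 tape=_[_]YXXXYYX   (q3,_)→(q2,_,←)
state=q2 head=-4 tape=[_]_YXXXYYX   (q2,_)→(q2,Y,→)
state=q2 head=-3 tape=Y[_]YXXXYYX   (q2,_)→(q2,Y,→)
state=q2 head=-2 tape=YY[Y]XXXYYX   (q2,Y)→(q3,X,←)
state=q3 head=-3 tape=Y[Y]XXXXYYX   (q3,Y)→(q3,_,→)
state=q3 head=-2 tape=Y_[X]XXXYYX   (q3,X)→(q0,X,←)
state=q0 head=-3 tape=Y[_]XXXXYYX   (q0,_)→(q3,Y,←)
state=q3 head=-4 tape=[Y]YXXXXYYX   (q3,Y)→(q3,_,→)
state=q3 head=-3 tape=_[Y]XXXXYYX
After 21 steps: state q3, head at -3, tape YXXXXYYX.

state q3, head at -3, tape YXXXXYYX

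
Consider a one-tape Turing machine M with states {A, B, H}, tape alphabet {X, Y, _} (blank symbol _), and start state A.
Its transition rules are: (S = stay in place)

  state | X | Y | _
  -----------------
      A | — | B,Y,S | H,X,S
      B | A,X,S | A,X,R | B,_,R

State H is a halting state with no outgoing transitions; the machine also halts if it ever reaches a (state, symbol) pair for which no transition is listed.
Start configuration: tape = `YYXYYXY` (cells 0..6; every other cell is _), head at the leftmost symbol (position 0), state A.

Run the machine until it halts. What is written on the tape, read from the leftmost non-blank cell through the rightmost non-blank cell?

XXXYYXY

A | [Y]YXYYXY   read Y → write Y, move S, go to B
B | [Y]YXYYXY   read Y → write X, move R, go to A
A | X[Y]XYYXY   read Y → write Y, move S, go to B
B | X[Y]XYYXY   read Y → write X, move R, go to A
A | XX[X]YYXY
The non-blank tape span at halt is XXXYYXY.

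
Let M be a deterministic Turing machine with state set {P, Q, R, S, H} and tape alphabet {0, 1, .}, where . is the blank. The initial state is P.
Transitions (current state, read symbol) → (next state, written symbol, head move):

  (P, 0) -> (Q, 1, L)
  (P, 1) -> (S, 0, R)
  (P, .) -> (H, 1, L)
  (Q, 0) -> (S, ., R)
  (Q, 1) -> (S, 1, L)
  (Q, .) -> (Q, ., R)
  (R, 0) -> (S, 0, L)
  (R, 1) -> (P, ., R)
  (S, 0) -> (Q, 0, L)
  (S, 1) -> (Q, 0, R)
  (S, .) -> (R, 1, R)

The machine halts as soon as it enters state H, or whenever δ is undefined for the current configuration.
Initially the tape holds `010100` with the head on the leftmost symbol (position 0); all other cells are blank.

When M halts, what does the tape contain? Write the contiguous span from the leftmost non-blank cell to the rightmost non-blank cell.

P | .[0]10100..   read 0 → write 1, move L, go to Q
Q | [.]110100..   read . → write ., move R, go to Q
Q | .[1]10100..   read 1 → write 1, move L, go to S
S | [.]110100..   read . → write 1, move R, go to R
R | 1[1]10100..   read 1 → write ., move R, go to P
P | 1.[1]0100..   read 1 → write 0, move R, go to S
S | 1.0[0]100..   read 0 → write 0, move L, go to Q
Q | 1.[0]0100..   read 0 → write ., move R, go to S
S | 1..[0]100..   read 0 → write 0, move L, go to Q
Q | 1.[.]0100..   read . → write ., move R, go to Q
Q | 1..[0]100..   read 0 → write ., move R, go to S
S | 1...[1]00..   read 1 → write 0, move R, go to Q
Q | 1...0[0]0..   read 0 → write ., move R, go to S
S | 1...0.[0]..   read 0 → write 0, move L, go to Q
Q | 1...0[.]0..   read . → write ., move R, go to Q
Q | 1...0.[0]..   read 0 → write ., move R, go to S
S | 1...0..[.].   read . → write 1, move R, go to R
R | 1...0..1[.]
The non-blank tape span at halt is 1...0..1.

1...0..1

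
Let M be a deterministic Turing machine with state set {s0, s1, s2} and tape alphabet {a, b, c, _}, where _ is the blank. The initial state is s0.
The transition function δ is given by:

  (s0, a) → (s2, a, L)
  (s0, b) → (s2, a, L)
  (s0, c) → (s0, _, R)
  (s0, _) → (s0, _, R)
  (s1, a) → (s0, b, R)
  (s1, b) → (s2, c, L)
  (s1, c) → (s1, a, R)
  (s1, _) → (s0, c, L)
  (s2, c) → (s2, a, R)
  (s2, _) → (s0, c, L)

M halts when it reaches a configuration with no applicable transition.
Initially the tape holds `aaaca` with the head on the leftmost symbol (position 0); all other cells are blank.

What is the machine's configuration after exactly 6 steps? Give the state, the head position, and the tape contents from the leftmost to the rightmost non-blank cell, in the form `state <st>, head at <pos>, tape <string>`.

state s0, head at -2, tape caaaca

s0 | __[a]aaca   read a → write a, move L, go to s2
s2 | _[_]aaaca   read _ → write c, move L, go to s0
s0 | [_]caaaca   read _ → write _, move R, go to s0
s0 | _[c]aaaca   read c → write _, move R, go to s0
s0 | __[a]aaca   read a → write a, move L, go to s2
s2 | _[_]aaaca   read _ → write c, move L, go to s0
s0 | [_]caaaca
After 6 steps: state s0, head at -2, tape caaaca.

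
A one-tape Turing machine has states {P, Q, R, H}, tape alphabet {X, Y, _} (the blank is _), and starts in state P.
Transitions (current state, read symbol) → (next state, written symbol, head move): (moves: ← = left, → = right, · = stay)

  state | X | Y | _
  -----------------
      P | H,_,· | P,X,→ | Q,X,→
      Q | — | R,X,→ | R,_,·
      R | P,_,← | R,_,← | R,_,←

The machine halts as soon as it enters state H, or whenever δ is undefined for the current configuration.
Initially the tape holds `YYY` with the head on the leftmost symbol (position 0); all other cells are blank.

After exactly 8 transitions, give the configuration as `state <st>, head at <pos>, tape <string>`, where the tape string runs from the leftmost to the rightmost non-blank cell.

state=P head=0 tape=[Y]YY__   (P,Y)→(P,X,→)
state=P head=1 tape=X[Y]Y__   (P,Y)→(P,X,→)
state=P head=2 tape=XX[Y]__   (P,Y)→(P,X,→)
state=P head=3 tape=XXX[_]_   (P,_)→(Q,X,→)
state=Q head=4 tape=XXXX[_]   (Q,_)→(R,_,·)
state=R head=4 tape=XXXX[_]   (R,_)→(R,_,←)
state=R head=3 tape=XXX[X]_   (R,X)→(P,_,←)
state=P head=2 tape=XX[X]__   (P,X)→(H,_,·)
state=H head=2 tape=XX[_]__
After 8 steps: state H, head at 2, tape XX.

state H, head at 2, tape XX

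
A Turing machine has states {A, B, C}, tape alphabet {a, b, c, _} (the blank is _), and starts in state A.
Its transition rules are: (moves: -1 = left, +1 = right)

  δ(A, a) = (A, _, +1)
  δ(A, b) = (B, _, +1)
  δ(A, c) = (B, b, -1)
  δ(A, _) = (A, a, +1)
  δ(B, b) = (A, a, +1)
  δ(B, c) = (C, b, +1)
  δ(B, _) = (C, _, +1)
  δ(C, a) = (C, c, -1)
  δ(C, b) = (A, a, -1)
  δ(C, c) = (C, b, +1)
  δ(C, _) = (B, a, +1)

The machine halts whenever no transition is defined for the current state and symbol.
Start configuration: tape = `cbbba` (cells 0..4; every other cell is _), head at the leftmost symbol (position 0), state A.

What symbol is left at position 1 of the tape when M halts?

A | _[c]bbba   read c → write b, move -1, go to B
B | [_]bbbba   read _ → write _, move +1, go to C
C | _[b]bbba   read b → write a, move -1, go to A
A | [_]abbba   read _ → write a, move +1, go to A
A | a[a]bbba   read a → write _, move +1, go to A
A | a_[b]bba   read b → write _, move +1, go to B
B | a__[b]ba   read b → write a, move +1, go to A
A | a__a[b]a   read b → write _, move +1, go to B
B | a__a_[a]
Cell 1 holds _ when M halts.

_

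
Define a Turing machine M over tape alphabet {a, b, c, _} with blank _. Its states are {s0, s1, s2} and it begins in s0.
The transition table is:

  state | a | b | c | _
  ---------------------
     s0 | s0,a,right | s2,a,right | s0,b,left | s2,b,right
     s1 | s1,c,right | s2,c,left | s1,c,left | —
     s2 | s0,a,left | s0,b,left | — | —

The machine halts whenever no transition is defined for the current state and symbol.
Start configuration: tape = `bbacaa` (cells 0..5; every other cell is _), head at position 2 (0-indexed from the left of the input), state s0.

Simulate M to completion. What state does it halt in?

s2

state=s0 head=2 tape=bb[a]caa__   (s0,a)→(s0,a,right)
state=s0 head=3 tape=bba[c]aa__   (s0,c)→(s0,b,left)
state=s0 head=2 tape=bb[a]baa__   (s0,a)→(s0,a,right)
state=s0 head=3 tape=bba[b]aa__   (s0,b)→(s2,a,right)
state=s2 head=4 tape=bbaa[a]a__   (s2,a)→(s0,a,left)
state=s0 head=3 tape=bba[a]aa__   (s0,a)→(s0,a,right)
state=s0 head=4 tape=bbaa[a]a__   (s0,a)→(s0,a,right)
state=s0 head=5 tape=bbaaa[a]__   (s0,a)→(s0,a,right)
state=s0 head=6 tape=bbaaaa[_]_   (s0,_)→(s2,b,right)
state=s2 head=7 tape=bbaaaab[_]
No transition is defined for (s2, _); M halts in state s2.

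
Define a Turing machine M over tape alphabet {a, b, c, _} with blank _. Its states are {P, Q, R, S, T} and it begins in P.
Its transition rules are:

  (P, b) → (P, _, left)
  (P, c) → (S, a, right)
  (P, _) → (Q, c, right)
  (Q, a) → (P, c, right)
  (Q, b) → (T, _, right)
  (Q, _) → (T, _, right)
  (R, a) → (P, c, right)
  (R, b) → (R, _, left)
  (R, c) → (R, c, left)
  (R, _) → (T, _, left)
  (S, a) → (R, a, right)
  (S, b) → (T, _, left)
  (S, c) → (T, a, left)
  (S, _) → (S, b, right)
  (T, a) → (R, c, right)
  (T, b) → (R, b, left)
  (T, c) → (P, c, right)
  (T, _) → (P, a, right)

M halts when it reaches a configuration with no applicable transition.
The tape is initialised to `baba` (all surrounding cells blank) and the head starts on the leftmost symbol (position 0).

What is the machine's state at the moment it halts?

P | _[b]aba   read b → write _, move left, go to P
P | [_]_aba   read _ → write c, move right, go to Q
Q | c[_]aba   read _ → write _, move right, go to T
T | c_[a]ba   read a → write c, move right, go to R
R | c_c[b]a   read b → write _, move left, go to R
R | c_[c]_a   read c → write c, move left, go to R
R | c[_]c_a   read _ → write _, move left, go to T
T | [c]_c_a   read c → write c, move right, go to P
P | c[_]c_a   read _ → write c, move right, go to Q
Q | cc[c]_a
No transition is defined for (Q, c); M halts in state Q.

Q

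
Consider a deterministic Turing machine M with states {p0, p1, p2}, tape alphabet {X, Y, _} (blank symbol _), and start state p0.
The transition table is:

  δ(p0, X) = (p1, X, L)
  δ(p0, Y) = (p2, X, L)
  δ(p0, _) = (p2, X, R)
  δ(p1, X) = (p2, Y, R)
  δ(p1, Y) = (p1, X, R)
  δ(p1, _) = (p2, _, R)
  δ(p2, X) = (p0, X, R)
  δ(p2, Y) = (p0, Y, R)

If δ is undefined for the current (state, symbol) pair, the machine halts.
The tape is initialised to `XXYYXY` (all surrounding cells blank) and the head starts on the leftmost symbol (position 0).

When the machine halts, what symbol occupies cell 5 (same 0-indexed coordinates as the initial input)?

state=p0 head=0 tape=_[X]XYYXY__   (p0,X)→(p1,X,L)
state=p1 head=-1 tape=[_]XXYYXY__   (p1,_)→(p2,_,R)
state=p2 head=0 tape=_[X]XYYXY__   (p2,X)→(p0,X,R)
state=p0 head=1 tape=_X[X]YYXY__   (p0,X)→(p1,X,L)
state=p1 head=0 tape=_[X]XYYXY__   (p1,X)→(p2,Y,R)
state=p2 head=1 tape=_Y[X]YYXY__   (p2,X)→(p0,X,R)
state=p0 head=2 tape=_YX[Y]YXY__   (p0,Y)→(p2,X,L)
state=p2 head=1 tape=_Y[X]XYXY__   (p2,X)→(p0,X,R)
state=p0 head=2 tape=_YX[X]YXY__   (p0,X)→(p1,X,L)
state=p1 head=1 tape=_Y[X]XYXY__   (p1,X)→(p2,Y,R)
state=p2 head=2 tape=_YY[X]YXY__   (p2,X)→(p0,X,R)
state=p0 head=3 tape=_YYX[Y]XY__   (p0,Y)→(p2,X,L)
state=p2 head=2 tape=_YY[X]XXY__   (p2,X)→(p0,X,R)
state=p0 head=3 tape=_YYX[X]XY__   (p0,X)→(p1,X,L)
state=p1 head=2 tape=_YY[X]XXY__   (p1,X)→(p2,Y,R)
state=p2 head=3 tape=_YYY[X]XY__   (p2,X)→(p0,X,R)
state=p0 head=4 tape=_YYYX[X]Y__   (p0,X)→(p1,X,L)
state=p1 head=3 tape=_YYY[X]XY__   (p1,X)→(p2,Y,R)
state=p2 head=4 tape=_YYYY[X]Y__   (p2,X)→(p0,X,R)
state=p0 head=5 tape=_YYYYX[Y]__   (p0,Y)→(p2,X,L)
state=p2 head=4 tape=_YYYY[X]X__   (p2,X)→(p0,X,R)
state=p0 head=5 tape=_YYYYX[X]__   (p0,X)→(p1,X,L)
state=p1 head=4 tape=_YYYY[X]X__   (p1,X)→(p2,Y,R)
state=p2 head=5 tape=_YYYYY[X]__   (p2,X)→(p0,X,R)
state=p0 head=6 tape=_YYYYYX[_]_   (p0,_)→(p2,X,R)
state=p2 head=7 tape=_YYYYYXX[_]
Cell 5 holds X when M halts.

X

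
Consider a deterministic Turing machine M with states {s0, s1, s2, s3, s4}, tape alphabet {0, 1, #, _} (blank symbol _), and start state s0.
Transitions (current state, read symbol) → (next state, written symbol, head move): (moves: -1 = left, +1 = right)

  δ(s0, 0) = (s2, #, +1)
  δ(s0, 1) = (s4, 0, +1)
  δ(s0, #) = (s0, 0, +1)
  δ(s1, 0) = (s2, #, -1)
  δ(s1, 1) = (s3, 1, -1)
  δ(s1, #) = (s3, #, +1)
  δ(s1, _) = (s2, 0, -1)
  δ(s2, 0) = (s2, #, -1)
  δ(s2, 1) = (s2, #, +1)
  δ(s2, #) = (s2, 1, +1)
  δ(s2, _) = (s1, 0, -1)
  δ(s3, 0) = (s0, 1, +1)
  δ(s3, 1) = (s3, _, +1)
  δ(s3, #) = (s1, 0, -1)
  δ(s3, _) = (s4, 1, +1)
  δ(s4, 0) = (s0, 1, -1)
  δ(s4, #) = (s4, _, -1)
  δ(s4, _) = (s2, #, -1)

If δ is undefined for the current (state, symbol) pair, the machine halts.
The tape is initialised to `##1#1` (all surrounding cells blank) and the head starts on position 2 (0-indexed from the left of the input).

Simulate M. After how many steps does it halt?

16

s0 | ##[1]#1__   read 1 → write 0, move +1, go to s4
s4 | ##0[#]1__   read # → write _, move -1, go to s4
s4 | ##[0]_1__   read 0 → write 1, move -1, go to s0
s0 | #[#]1_1__   read # → write 0, move +1, go to s0
s0 | #0[1]_1__   read 1 → write 0, move +1, go to s4
s4 | #00[_]1__   read _ → write #, move -1, go to s2
s2 | #0[0]#1__   read 0 → write #, move -1, go to s2
s2 | #[0]##1__   read 0 → write #, move -1, go to s2
s2 | [#]###1__   read # → write 1, move +1, go to s2
s2 | 1[#]##1__   read # → write 1, move +1, go to s2
s2 | 11[#]#1__   read # → write 1, move +1, go to s2
s2 | 111[#]1__   read # → write 1, move +1, go to s2
s2 | 1111[1]__   read 1 → write #, move +1, go to s2
s2 | 1111#[_]_   read _ → write 0, move -1, go to s1
s1 | 1111[#]0_   read # → write #, move +1, go to s3
s3 | 1111#[0]_   read 0 → write 1, move +1, go to s0
s0 | 1111#1[_]
M halts after 16 transitions.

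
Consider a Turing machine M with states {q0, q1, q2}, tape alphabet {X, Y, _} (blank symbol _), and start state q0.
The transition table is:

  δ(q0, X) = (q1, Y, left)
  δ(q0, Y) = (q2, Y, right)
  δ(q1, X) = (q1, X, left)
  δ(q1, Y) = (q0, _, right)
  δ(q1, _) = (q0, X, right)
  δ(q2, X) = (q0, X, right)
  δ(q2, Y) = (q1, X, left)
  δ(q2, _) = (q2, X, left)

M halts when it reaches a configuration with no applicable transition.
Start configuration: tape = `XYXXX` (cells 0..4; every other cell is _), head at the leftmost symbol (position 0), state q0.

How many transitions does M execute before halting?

state=q0 head=0 tape=_[X]YXXX_   (q0,X)→(q1,Y,left)
state=q1 head=-1 tape=[_]YYXXX_   (q1,_)→(q0,X,right)
state=q0 head=0 tape=X[Y]YXXX_   (q0,Y)→(q2,Y,right)
state=q2 head=1 tape=XY[Y]XXX_   (q2,Y)→(q1,X,left)
state=q1 head=0 tape=X[Y]XXXX_   (q1,Y)→(q0,_,right)
state=q0 head=1 tape=X_[X]XXX_   (q0,X)→(q1,Y,left)
state=q1 head=0 tape=X[_]YXXX_   (q1,_)→(q0,X,right)
state=q0 head=1 tape=XX[Y]XXX_   (q0,Y)→(q2,Y,right)
state=q2 head=2 tape=XXY[X]XX_   (q2,X)→(q0,X,right)
state=q0 head=3 tape=XXYX[X]X_   (q0,X)→(q1,Y,left)
state=q1 head=2 tape=XXY[X]YX_   (q1,X)→(q1,X,left)
state=q1 head=1 tape=XX[Y]XYX_   (q1,Y)→(q0,_,right)
state=q0 head=2 tape=XX_[X]YX_   (q0,X)→(q1,Y,left)
state=q1 head=1 tape=XX[_]YYX_   (q1,_)→(q0,X,right)
state=q0 head=2 tape=XXX[Y]YX_   (q0,Y)→(q2,Y,right)
state=q2 head=3 tape=XXXY[Y]X_   (q2,Y)→(q1,X,left)
state=q1 head=2 tape=XXX[Y]XX_   (q1,Y)→(q0,_,right)
state=q0 head=3 tape=XXX_[X]X_   (q0,X)→(q1,Y,left)
state=q1 head=2 tape=XXX[_]YX_   (q1,_)→(q0,X,right)
state=q0 head=3 tape=XXXX[Y]X_   (q0,Y)→(q2,Y,right)
state=q2 head=4 tape=XXXXY[X]_   (q2,X)→(q0,X,right)
state=q0 head=5 tape=XXXXYX[_]
M halts after 21 transitions.

21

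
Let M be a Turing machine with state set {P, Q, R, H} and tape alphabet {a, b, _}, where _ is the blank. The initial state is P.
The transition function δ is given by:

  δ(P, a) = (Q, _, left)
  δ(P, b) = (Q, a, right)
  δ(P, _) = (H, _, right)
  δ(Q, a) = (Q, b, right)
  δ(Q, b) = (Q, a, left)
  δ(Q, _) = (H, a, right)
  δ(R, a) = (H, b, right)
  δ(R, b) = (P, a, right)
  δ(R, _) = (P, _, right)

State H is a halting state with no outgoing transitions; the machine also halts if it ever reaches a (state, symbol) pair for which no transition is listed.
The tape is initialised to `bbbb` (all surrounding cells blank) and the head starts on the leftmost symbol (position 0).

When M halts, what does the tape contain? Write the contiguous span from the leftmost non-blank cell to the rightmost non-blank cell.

state=P head=0 tape=_[b]bbb   (P,b)→(Q,a,right)
state=Q head=1 tape=_a[b]bb   (Q,b)→(Q,a,left)
state=Q head=0 tape=_[a]abb   (Q,a)→(Q,b,right)
state=Q head=1 tape=_b[a]bb   (Q,a)→(Q,b,right)
state=Q head=2 tape=_bb[b]b   (Q,b)→(Q,a,left)
state=Q head=1 tape=_b[b]ab   (Q,b)→(Q,a,left)
state=Q head=0 tape=_[b]aab   (Q,b)→(Q,a,left)
state=Q head=-1 tape=[_]aaab   (Q,_)→(H,a,right)
state=H head=0 tape=a[a]aab
The non-blank tape span at halt is aaaab.

aaaab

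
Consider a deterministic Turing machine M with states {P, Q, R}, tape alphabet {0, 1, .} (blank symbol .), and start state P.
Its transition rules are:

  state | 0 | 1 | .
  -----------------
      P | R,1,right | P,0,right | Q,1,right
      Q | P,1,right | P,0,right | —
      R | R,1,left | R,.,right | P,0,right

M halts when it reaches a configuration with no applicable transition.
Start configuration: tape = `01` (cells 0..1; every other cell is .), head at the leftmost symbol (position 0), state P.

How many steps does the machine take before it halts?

state=P head=0 tape=[0]1...   (P,0)→(R,1,right)
state=R head=1 tape=1[1]...   (R,1)→(R,.,right)
state=R head=2 tape=1.[.]..   (R,.)→(P,0,right)
state=P head=3 tape=1.0[.].   (P,.)→(Q,1,right)
state=Q head=4 tape=1.01[.]
M halts after 4 transitions.

4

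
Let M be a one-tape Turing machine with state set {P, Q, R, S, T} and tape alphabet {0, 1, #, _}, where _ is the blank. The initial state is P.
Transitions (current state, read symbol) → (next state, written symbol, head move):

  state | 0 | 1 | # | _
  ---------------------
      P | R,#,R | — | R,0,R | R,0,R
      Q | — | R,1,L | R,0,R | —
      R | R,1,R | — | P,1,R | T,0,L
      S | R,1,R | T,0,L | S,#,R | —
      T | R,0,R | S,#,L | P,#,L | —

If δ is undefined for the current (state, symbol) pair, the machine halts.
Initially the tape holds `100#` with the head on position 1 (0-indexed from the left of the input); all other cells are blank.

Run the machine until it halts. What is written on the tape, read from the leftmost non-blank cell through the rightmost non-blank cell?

1#1111#0

state=P head=1 tape=1[0]0#____   (P,0)→(R,#,R)
state=R head=2 tape=1#[0]#____   (R,0)→(R,1,R)
state=R head=3 tape=1#1[#]____   (R,#)→(P,1,R)
state=P head=4 tape=1#11[_]___   (P,_)→(R,0,R)
state=R head=5 tape=1#110[_]__   (R,_)→(T,0,L)
state=T head=4 tape=1#11[0]0__   (T,0)→(R,0,R)
state=R head=5 tape=1#110[0]__   (R,0)→(R,1,R)
state=R head=6 tape=1#1101[_]_   (R,_)→(T,0,L)
state=T head=5 tape=1#110[1]0_   (T,1)→(S,#,L)
state=S head=4 tape=1#11[0]#0_   (S,0)→(R,1,R)
state=R head=5 tape=1#111[#]0_   (R,#)→(P,1,R)
state=P head=6 tape=1#1111[0]_   (P,0)→(R,#,R)
state=R head=7 tape=1#1111#[_]   (R,_)→(T,0,L)
state=T head=6 tape=1#1111[#]0   (T,#)→(P,#,L)
state=P head=5 tape=1#111[1]#0
The non-blank tape span at halt is 1#1111#0.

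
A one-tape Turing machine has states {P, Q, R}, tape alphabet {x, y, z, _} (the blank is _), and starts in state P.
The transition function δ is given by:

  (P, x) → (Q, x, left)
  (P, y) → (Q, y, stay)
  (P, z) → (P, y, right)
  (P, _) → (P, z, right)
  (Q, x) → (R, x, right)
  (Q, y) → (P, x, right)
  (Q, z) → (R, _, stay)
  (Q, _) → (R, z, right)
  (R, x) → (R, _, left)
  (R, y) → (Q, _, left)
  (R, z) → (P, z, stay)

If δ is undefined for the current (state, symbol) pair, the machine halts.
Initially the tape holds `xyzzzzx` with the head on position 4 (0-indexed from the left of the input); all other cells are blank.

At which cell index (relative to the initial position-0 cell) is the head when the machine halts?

3

state=P head=4 tape=xyzz[z]zx   (P,z)→(P,y,right)
state=P head=5 tape=xyzzy[z]x   (P,z)→(P,y,right)
state=P head=6 tape=xyzzyy[x]   (P,x)→(Q,x,left)
state=Q head=5 tape=xyzzy[y]x   (Q,y)→(P,x,right)
state=P head=6 tape=xyzzyx[x]   (P,x)→(Q,x,left)
state=Q head=5 tape=xyzzy[x]x   (Q,x)→(R,x,right)
state=R head=6 tape=xyzzyx[x]   (R,x)→(R,_,left)
state=R head=5 tape=xyzzy[x]_   (R,x)→(R,_,left)
state=R head=4 tape=xyzz[y]__   (R,y)→(Q,_,left)
state=Q head=3 tape=xyz[z]___   (Q,z)→(R,_,stay)
state=R head=3 tape=xyz[_]___
At halt the head is at cell 3.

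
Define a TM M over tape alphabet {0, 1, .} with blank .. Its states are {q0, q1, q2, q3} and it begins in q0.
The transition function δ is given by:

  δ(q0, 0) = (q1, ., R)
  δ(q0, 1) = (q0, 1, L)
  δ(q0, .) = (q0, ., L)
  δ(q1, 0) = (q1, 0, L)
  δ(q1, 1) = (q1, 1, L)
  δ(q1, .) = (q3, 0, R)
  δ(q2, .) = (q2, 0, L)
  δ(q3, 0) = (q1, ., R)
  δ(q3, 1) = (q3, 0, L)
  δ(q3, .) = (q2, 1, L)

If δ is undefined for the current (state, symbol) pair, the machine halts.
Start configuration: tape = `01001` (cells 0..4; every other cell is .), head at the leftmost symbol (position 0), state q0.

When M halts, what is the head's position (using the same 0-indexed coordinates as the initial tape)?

5

state=q0 head=0 tape=[0]1001..   (q0,0)→(q1,.,R)
state=q1 head=1 tape=.[1]001..   (q1,1)→(q1,1,L)
state=q1 head=0 tape=[.]1001..   (q1,.)→(q3,0,R)
state=q3 head=1 tape=0[1]001..   (q3,1)→(q3,0,L)
state=q3 head=0 tape=[0]0001..   (q3,0)→(q1,.,R)
state=q1 head=1 tape=.[0]001..   (q1,0)→(q1,0,L)
state=q1 head=0 tape=[.]0001..   (q1,.)→(q3,0,R)
state=q3 head=1 tape=0[0]001..   (q3,0)→(q1,.,R)
state=q1 head=2 tape=0.[0]01..   (q1,0)→(q1,0,L)
state=q1 head=1 tape=0[.]001..   (q1,.)→(q3,0,R)
state=q3 head=2 tape=00[0]01..   (q3,0)→(q1,.,R)
state=q1 head=3 tape=00.[0]1..   (q1,0)→(q1,0,L)
state=q1 head=2 tape=00[.]01..   (q1,.)→(q3,0,R)
state=q3 head=3 tape=000[0]1..   (q3,0)→(q1,.,R)
state=q1 head=4 tape=000.[1]..   (q1,1)→(q1,1,L)
state=q1 head=3 tape=000[.]1..   (q1,.)→(q3,0,R)
state=q3 head=4 tape=0000[1]..   (q3,1)→(q3,0,L)
state=q3 head=3 tape=000[0]0..   (q3,0)→(q1,.,R)
state=q1 head=4 tape=000.[0]..   (q1,0)→(q1,0,L)
state=q1 head=3 tape=000[.]0..   (q1,.)→(q3,0,R)
state=q3 head=4 tape=0000[0]..   (q3,0)→(q1,.,R)
state=q1 head=5 tape=0000.[.].   (q1,.)→(q3,0,R)
state=q3 head=6 tape=0000.0[.]   (q3,.)→(q2,1,L)
state=q2 head=5 tape=0000.[0]1
At halt the head is at cell 5.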